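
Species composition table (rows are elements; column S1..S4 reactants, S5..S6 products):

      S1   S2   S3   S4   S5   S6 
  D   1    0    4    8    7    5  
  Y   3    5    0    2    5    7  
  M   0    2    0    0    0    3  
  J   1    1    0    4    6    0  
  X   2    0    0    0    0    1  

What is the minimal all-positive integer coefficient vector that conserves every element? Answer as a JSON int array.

D: 2·1+6·0+6·4+1·8 = 34 | 2·7+4·5 = 34
Y: 2·3+6·5+6·0+1·2 = 38 | 2·5+4·7 = 38
M: 2·0+6·2+6·0+1·0 = 12 | 2·0+4·3 = 12
J: 2·1+6·1+6·0+1·4 = 12 | 2·6+4·0 = 12
X: 2·2+6·0+6·0+1·0 = 4 | 2·0+4·1 = 4
gcd(2,6,6,1,2,4) = 1

Coefficients: [2, 6, 6, 1, 2, 4]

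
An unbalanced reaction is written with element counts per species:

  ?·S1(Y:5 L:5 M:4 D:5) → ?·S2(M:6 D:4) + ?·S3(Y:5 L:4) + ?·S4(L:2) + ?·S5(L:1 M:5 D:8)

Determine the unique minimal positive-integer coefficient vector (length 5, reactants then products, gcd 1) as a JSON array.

Y: 4·5 = 20 | 1·0+4·5+1·0+2·0 = 20
L: 4·5 = 20 | 1·0+4·4+1·2+2·1 = 20
M: 4·4 = 16 | 1·6+4·0+1·0+2·5 = 16
D: 4·5 = 20 | 1·4+4·0+1·0+2·8 = 20
gcd(4,1,4,1,2) = 1

Coefficients: [4, 1, 4, 1, 2]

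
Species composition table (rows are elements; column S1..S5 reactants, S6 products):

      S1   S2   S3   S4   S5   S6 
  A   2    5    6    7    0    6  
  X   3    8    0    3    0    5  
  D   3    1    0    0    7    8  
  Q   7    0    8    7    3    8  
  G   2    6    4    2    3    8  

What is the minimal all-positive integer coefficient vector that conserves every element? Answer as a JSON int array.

Coefficients: [1, 3, 2, 1, 6, 6]

A: 1·2+3·5+2·6+1·7+6·0 = 36 | 6·6 = 36
X: 1·3+3·8+2·0+1·3+6·0 = 30 | 6·5 = 30
D: 1·3+3·1+2·0+1·0+6·7 = 48 | 6·8 = 48
Q: 1·7+3·0+2·8+1·7+6·3 = 48 | 6·8 = 48
G: 1·2+3·6+2·4+1·2+6·3 = 48 | 6·8 = 48
gcd(1,3,2,1,6,6) = 1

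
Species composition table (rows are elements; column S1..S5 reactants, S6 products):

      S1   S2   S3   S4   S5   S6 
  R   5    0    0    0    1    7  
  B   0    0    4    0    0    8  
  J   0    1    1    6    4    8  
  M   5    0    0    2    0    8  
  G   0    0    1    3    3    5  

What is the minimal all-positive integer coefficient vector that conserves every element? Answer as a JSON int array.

Coefficients: [4, 2, 6, 2, 1, 3]

R: 4·5+2·0+6·0+2·0+1·1 = 21 | 3·7 = 21
B: 4·0+2·0+6·4+2·0+1·0 = 24 | 3·8 = 24
J: 4·0+2·1+6·1+2·6+1·4 = 24 | 3·8 = 24
M: 4·5+2·0+6·0+2·2+1·0 = 24 | 3·8 = 24
G: 4·0+2·0+6·1+2·3+1·3 = 15 | 3·5 = 15
gcd(4,2,6,2,1,3) = 1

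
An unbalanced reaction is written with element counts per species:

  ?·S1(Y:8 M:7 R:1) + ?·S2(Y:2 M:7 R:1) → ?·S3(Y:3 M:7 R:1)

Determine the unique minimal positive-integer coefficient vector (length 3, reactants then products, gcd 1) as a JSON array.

Y: 1·8+5·2 = 18 | 6·3 = 18
M: 1·7+5·7 = 42 | 6·7 = 42
R: 1·1+5·1 = 6 | 6·1 = 6
gcd(1,5,6) = 1

Coefficients: [1, 5, 6]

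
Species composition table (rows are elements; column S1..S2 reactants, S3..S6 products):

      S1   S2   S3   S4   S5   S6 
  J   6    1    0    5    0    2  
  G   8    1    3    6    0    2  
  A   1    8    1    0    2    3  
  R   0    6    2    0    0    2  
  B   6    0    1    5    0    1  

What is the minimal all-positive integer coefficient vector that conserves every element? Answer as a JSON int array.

Coefficients: [3, 1, 1, 3, 2, 2]

J: 3·6+1·1 = 19 | 1·0+3·5+2·0+2·2 = 19
G: 3·8+1·1 = 25 | 1·3+3·6+2·0+2·2 = 25
A: 3·1+1·8 = 11 | 1·1+3·0+2·2+2·3 = 11
R: 3·0+1·6 = 6 | 1·2+3·0+2·0+2·2 = 6
B: 3·6+1·0 = 18 | 1·1+3·5+2·0+2·1 = 18
gcd(3,1,1,3,2,2) = 1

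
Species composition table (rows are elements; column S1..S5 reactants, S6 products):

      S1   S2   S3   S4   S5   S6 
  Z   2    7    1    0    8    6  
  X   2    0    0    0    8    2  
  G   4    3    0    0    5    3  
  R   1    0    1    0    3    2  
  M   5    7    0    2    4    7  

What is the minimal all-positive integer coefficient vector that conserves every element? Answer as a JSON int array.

Z: 1·2+2·7+6·1+6·0+1·8 = 30 | 5·6 = 30
X: 1·2+2·0+6·0+6·0+1·8 = 10 | 5·2 = 10
G: 1·4+2·3+6·0+6·0+1·5 = 15 | 5·3 = 15
R: 1·1+2·0+6·1+6·0+1·3 = 10 | 5·2 = 10
M: 1·5+2·7+6·0+6·2+1·4 = 35 | 5·7 = 35
gcd(1,2,6,6,1,5) = 1

Coefficients: [1, 2, 6, 6, 1, 5]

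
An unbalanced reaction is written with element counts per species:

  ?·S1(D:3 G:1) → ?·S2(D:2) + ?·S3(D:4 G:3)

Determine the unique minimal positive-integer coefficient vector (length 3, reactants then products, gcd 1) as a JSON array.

Coefficients: [6, 5, 2]

D: 6·3 = 18 | 5·2+2·4 = 18
G: 6·1 = 6 | 5·0+2·3 = 6
gcd(6,5,2) = 1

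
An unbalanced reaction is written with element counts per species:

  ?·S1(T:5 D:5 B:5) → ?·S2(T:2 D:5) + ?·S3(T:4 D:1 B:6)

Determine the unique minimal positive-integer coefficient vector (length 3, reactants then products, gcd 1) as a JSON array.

Coefficients: [6, 5, 5]

T: 6·5 = 30 | 5·2+5·4 = 30
D: 6·5 = 30 | 5·5+5·1 = 30
B: 6·5 = 30 | 5·0+5·6 = 30
gcd(6,5,5) = 1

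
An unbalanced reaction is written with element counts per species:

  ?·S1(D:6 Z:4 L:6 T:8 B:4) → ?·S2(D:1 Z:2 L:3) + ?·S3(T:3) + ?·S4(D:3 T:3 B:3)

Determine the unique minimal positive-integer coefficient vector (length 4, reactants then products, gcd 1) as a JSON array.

Coefficients: [3, 6, 4, 4]

D: 3·6 = 18 | 6·1+4·0+4·3 = 18
Z: 3·4 = 12 | 6·2+4·0+4·0 = 12
L: 3·6 = 18 | 6·3+4·0+4·0 = 18
T: 3·8 = 24 | 6·0+4·3+4·3 = 24
B: 3·4 = 12 | 6·0+4·0+4·3 = 12
gcd(3,6,4,4) = 1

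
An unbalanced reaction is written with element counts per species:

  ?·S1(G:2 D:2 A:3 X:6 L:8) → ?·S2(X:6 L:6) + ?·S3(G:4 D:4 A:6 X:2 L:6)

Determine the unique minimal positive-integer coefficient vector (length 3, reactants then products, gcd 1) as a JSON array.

G: 6·2 = 12 | 5·0+3·4 = 12
D: 6·2 = 12 | 5·0+3·4 = 12
A: 6·3 = 18 | 5·0+3·6 = 18
X: 6·6 = 36 | 5·6+3·2 = 36
L: 6·8 = 48 | 5·6+3·6 = 48
gcd(6,5,3) = 1

Coefficients: [6, 5, 3]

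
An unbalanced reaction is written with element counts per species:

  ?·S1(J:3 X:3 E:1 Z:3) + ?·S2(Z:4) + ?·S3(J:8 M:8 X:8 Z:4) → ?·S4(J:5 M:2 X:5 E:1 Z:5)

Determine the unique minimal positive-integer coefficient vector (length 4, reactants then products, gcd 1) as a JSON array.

Coefficients: [4, 1, 1, 4]

J: 4·3+1·0+1·8 = 20 | 4·5 = 20
M: 4·0+1·0+1·8 = 8 | 4·2 = 8
X: 4·3+1·0+1·8 = 20 | 4·5 = 20
E: 4·1+1·0+1·0 = 4 | 4·1 = 4
Z: 4·3+1·4+1·4 = 20 | 4·5 = 20
gcd(4,1,1,4) = 1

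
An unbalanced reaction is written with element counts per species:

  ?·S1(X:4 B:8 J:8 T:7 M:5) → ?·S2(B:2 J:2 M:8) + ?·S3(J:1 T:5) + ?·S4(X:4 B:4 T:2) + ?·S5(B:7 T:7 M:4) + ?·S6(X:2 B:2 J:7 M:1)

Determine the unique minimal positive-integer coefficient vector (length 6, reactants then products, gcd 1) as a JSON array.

X: 4·4 = 16 | 1·0+2·0+2·4+2·0+4·2 = 16
B: 4·8 = 32 | 1·2+2·0+2·4+2·7+4·2 = 32
J: 4·8 = 32 | 1·2+2·1+2·0+2·0+4·7 = 32
T: 4·7 = 28 | 1·0+2·5+2·2+2·7+4·0 = 28
M: 4·5 = 20 | 1·8+2·0+2·0+2·4+4·1 = 20
gcd(4,1,2,2,2,4) = 1

Coefficients: [4, 1, 2, 2, 2, 4]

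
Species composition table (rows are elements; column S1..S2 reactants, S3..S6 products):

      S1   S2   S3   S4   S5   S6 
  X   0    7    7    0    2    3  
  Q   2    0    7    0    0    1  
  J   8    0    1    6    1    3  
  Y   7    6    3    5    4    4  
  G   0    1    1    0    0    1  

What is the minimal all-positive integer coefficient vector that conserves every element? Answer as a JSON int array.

Coefficients: [5, 4, 1, 4, 6, 3]

X: 5·0+4·7 = 28 | 1·7+4·0+6·2+3·3 = 28
Q: 5·2+4·0 = 10 | 1·7+4·0+6·0+3·1 = 10
J: 5·8+4·0 = 40 | 1·1+4·6+6·1+3·3 = 40
Y: 5·7+4·6 = 59 | 1·3+4·5+6·4+3·4 = 59
G: 5·0+4·1 = 4 | 1·1+4·0+6·0+3·1 = 4
gcd(5,4,1,4,6,3) = 1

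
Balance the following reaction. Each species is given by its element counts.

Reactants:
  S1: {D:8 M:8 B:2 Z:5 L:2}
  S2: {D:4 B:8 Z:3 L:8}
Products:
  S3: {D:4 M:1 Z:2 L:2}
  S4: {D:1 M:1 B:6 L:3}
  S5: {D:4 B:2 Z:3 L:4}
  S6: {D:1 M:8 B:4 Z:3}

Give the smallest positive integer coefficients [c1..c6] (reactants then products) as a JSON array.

Coefficients: [3, 2, 6, 2, 1, 2]

D: 3·8+2·4 = 32 | 6·4+2·1+1·4+2·1 = 32
M: 3·8+2·0 = 24 | 6·1+2·1+1·0+2·8 = 24
B: 3·2+2·8 = 22 | 6·0+2·6+1·2+2·4 = 22
Z: 3·5+2·3 = 21 | 6·2+2·0+1·3+2·3 = 21
L: 3·2+2·8 = 22 | 6·2+2·3+1·4+2·0 = 22
gcd(3,2,6,2,1,2) = 1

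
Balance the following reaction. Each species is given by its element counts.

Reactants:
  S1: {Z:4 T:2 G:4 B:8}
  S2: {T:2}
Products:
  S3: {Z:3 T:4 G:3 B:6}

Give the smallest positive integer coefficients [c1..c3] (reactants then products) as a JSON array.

Z: 3·4+5·0 = 12 | 4·3 = 12
T: 3·2+5·2 = 16 | 4·4 = 16
G: 3·4+5·0 = 12 | 4·3 = 12
B: 3·8+5·0 = 24 | 4·6 = 24
gcd(3,5,4) = 1

Coefficients: [3, 5, 4]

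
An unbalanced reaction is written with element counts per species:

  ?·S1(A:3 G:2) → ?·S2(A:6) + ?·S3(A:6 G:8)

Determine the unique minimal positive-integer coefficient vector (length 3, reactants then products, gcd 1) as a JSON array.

Coefficients: [4, 1, 1]

A: 4·3 = 12 | 1·6+1·6 = 12
G: 4·2 = 8 | 1·0+1·8 = 8
gcd(4,1,1) = 1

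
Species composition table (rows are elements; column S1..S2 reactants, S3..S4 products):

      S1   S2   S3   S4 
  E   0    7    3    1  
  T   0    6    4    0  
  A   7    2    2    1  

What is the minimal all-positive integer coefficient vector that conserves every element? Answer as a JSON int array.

E: 1·0+2·7 = 14 | 3·3+5·1 = 14
T: 1·0+2·6 = 12 | 3·4+5·0 = 12
A: 1·7+2·2 = 11 | 3·2+5·1 = 11
gcd(1,2,3,5) = 1

Coefficients: [1, 2, 3, 5]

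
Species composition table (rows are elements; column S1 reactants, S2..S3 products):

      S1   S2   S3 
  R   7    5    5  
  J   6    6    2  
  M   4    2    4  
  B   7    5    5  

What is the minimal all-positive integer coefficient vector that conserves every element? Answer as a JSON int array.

R: 5·7 = 35 | 4·5+3·5 = 35
J: 5·6 = 30 | 4·6+3·2 = 30
M: 5·4 = 20 | 4·2+3·4 = 20
B: 5·7 = 35 | 4·5+3·5 = 35
gcd(5,4,3) = 1

Coefficients: [5, 4, 3]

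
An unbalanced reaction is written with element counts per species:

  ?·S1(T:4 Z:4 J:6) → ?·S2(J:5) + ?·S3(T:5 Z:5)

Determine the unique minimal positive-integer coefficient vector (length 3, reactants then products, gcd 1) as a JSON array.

T: 5·4 = 20 | 6·0+4·5 = 20
Z: 5·4 = 20 | 6·0+4·5 = 20
J: 5·6 = 30 | 6·5+4·0 = 30
gcd(5,6,4) = 1

Coefficients: [5, 6, 4]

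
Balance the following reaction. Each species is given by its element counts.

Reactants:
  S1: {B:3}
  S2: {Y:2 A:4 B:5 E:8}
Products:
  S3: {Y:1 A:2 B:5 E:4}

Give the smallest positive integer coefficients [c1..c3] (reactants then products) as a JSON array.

Coefficients: [5, 3, 6]

Y: 5·0+3·2 = 6 | 6·1 = 6
A: 5·0+3·4 = 12 | 6·2 = 12
B: 5·3+3·5 = 30 | 6·5 = 30
E: 5·0+3·8 = 24 | 6·4 = 24
gcd(5,3,6) = 1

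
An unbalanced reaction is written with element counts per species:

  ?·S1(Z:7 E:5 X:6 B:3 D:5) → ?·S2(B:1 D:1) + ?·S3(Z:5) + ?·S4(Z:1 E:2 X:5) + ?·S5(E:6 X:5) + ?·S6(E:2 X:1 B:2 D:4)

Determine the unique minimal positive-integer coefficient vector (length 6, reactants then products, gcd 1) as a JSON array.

Z: 4·7 = 28 | 4·0+5·5+3·1+1·0+4·0 = 28
E: 4·5 = 20 | 4·0+5·0+3·2+1·6+4·2 = 20
X: 4·6 = 24 | 4·0+5·0+3·5+1·5+4·1 = 24
B: 4·3 = 12 | 4·1+5·0+3·0+1·0+4·2 = 12
D: 4·5 = 20 | 4·1+5·0+3·0+1·0+4·4 = 20
gcd(4,4,5,3,1,4) = 1

Coefficients: [4, 4, 5, 3, 1, 4]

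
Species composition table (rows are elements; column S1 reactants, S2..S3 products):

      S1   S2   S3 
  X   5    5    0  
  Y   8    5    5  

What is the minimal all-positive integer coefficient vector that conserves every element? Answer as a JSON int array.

X: 5·5 = 25 | 5·5+3·0 = 25
Y: 5·8 = 40 | 5·5+3·5 = 40
gcd(5,5,3) = 1

Coefficients: [5, 5, 3]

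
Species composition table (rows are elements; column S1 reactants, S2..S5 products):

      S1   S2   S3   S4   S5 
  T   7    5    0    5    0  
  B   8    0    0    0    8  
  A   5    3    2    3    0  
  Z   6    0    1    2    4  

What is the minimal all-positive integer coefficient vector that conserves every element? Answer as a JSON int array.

Coefficients: [5, 3, 2, 4, 5]

T: 5·7 = 35 | 3·5+2·0+4·5+5·0 = 35
B: 5·8 = 40 | 3·0+2·0+4·0+5·8 = 40
A: 5·5 = 25 | 3·3+2·2+4·3+5·0 = 25
Z: 5·6 = 30 | 3·0+2·1+4·2+5·4 = 30
gcd(5,3,2,4,5) = 1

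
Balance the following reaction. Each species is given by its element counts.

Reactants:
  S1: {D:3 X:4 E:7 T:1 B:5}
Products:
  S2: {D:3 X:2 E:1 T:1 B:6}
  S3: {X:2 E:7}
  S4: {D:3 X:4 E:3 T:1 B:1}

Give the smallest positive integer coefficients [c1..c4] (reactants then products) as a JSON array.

Coefficients: [5, 4, 4, 1]

D: 5·3 = 15 | 4·3+4·0+1·3 = 15
X: 5·4 = 20 | 4·2+4·2+1·4 = 20
E: 5·7 = 35 | 4·1+4·7+1·3 = 35
T: 5·1 = 5 | 4·1+4·0+1·1 = 5
B: 5·5 = 25 | 4·6+4·0+1·1 = 25
gcd(5,4,4,1) = 1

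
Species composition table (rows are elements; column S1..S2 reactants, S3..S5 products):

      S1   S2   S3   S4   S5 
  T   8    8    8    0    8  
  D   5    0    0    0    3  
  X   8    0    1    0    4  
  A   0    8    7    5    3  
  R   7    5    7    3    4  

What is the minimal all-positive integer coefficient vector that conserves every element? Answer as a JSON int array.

T: 3·8+6·8 = 72 | 4·8+1·0+5·8 = 72
D: 3·5+6·0 = 15 | 4·0+1·0+5·3 = 15
X: 3·8+6·0 = 24 | 4·1+1·0+5·4 = 24
A: 3·0+6·8 = 48 | 4·7+1·5+5·3 = 48
R: 3·7+6·5 = 51 | 4·7+1·3+5·4 = 51
gcd(3,6,4,1,5) = 1

Coefficients: [3, 6, 4, 1, 5]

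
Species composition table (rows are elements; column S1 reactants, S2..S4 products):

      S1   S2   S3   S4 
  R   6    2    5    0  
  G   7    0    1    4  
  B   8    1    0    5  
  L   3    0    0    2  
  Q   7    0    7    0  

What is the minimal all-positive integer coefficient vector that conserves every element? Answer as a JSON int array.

Coefficients: [2, 1, 2, 3]

R: 2·6 = 12 | 1·2+2·5+3·0 = 12
G: 2·7 = 14 | 1·0+2·1+3·4 = 14
B: 2·8 = 16 | 1·1+2·0+3·5 = 16
L: 2·3 = 6 | 1·0+2·0+3·2 = 6
Q: 2·7 = 14 | 1·0+2·7+3·0 = 14
gcd(2,1,2,3) = 1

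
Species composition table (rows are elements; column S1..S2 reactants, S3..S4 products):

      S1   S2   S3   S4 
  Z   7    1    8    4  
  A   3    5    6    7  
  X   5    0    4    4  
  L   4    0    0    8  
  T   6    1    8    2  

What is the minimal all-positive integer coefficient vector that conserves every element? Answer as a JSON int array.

Z: 4·7+4·1 = 32 | 3·8+2·4 = 32
A: 4·3+4·5 = 32 | 3·6+2·7 = 32
X: 4·5+4·0 = 20 | 3·4+2·4 = 20
L: 4·4+4·0 = 16 | 3·0+2·8 = 16
T: 4·6+4·1 = 28 | 3·8+2·2 = 28
gcd(4,4,3,2) = 1

Coefficients: [4, 4, 3, 2]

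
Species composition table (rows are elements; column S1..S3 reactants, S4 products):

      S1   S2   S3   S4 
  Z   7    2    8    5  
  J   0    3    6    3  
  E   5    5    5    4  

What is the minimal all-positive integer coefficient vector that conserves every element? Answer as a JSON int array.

Coefficients: [1, 1, 2, 5]

Z: 1·7+1·2+2·8 = 25 | 5·5 = 25
J: 1·0+1·3+2·6 = 15 | 5·3 = 15
E: 1·5+1·5+2·5 = 20 | 5·4 = 20
gcd(1,1,2,5) = 1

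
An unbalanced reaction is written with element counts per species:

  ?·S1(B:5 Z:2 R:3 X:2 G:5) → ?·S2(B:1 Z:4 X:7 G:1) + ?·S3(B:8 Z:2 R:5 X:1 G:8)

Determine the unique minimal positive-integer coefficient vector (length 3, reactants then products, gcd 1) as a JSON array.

Coefficients: [5, 1, 3]

B: 5·5 = 25 | 1·1+3·8 = 25
Z: 5·2 = 10 | 1·4+3·2 = 10
R: 5·3 = 15 | 1·0+3·5 = 15
X: 5·2 = 10 | 1·7+3·1 = 10
G: 5·5 = 25 | 1·1+3·8 = 25
gcd(5,1,3) = 1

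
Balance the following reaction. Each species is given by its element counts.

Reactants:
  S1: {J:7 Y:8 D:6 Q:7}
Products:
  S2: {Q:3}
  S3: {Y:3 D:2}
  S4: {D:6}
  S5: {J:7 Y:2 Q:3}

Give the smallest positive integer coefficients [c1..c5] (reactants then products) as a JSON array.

J: 3·7 = 21 | 4·0+6·0+1·0+3·7 = 21
Y: 3·8 = 24 | 4·0+6·3+1·0+3·2 = 24
D: 3·6 = 18 | 4·0+6·2+1·6+3·0 = 18
Q: 3·7 = 21 | 4·3+6·0+1·0+3·3 = 21
gcd(3,4,6,1,3) = 1

Coefficients: [3, 4, 6, 1, 3]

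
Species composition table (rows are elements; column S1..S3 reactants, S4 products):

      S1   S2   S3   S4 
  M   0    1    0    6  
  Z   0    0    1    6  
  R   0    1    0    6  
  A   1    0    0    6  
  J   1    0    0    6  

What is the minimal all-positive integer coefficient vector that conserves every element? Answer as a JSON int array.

M: 6·0+6·1+6·0 = 6 | 1·6 = 6
Z: 6·0+6·0+6·1 = 6 | 1·6 = 6
R: 6·0+6·1+6·0 = 6 | 1·6 = 6
A: 6·1+6·0+6·0 = 6 | 1·6 = 6
J: 6·1+6·0+6·0 = 6 | 1·6 = 6
gcd(6,6,6,1) = 1

Coefficients: [6, 6, 6, 1]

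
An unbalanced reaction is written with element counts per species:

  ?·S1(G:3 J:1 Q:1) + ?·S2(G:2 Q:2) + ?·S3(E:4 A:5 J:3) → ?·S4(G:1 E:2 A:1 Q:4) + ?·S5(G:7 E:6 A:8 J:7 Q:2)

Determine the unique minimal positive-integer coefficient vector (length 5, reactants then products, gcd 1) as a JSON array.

G: 6·3+2·2+5·0 = 22 | 1·1+3·7 = 22
E: 6·0+2·0+5·4 = 20 | 1·2+3·6 = 20
A: 6·0+2·0+5·5 = 25 | 1·1+3·8 = 25
J: 6·1+2·0+5·3 = 21 | 1·0+3·7 = 21
Q: 6·1+2·2+5·0 = 10 | 1·4+3·2 = 10
gcd(6,2,5,1,3) = 1

Coefficients: [6, 2, 5, 1, 3]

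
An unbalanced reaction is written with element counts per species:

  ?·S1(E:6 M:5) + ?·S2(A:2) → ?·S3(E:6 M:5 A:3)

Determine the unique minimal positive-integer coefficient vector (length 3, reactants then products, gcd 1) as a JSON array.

Coefficients: [2, 3, 2]

E: 2·6+3·0 = 12 | 2·6 = 12
M: 2·5+3·0 = 10 | 2·5 = 10
A: 2·0+3·2 = 6 | 2·3 = 6
gcd(2,3,2) = 1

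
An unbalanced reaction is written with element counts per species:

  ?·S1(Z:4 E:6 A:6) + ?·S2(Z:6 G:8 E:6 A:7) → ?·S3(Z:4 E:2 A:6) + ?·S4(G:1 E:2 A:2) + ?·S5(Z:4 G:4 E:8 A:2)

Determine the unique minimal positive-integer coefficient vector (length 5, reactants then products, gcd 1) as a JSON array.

Coefficients: [5, 2, 5, 4, 3]

Z: 5·4+2·6 = 32 | 5·4+4·0+3·4 = 32
G: 5·0+2·8 = 16 | 5·0+4·1+3·4 = 16
E: 5·6+2·6 = 42 | 5·2+4·2+3·8 = 42
A: 5·6+2·7 = 44 | 5·6+4·2+3·2 = 44
gcd(5,2,5,4,3) = 1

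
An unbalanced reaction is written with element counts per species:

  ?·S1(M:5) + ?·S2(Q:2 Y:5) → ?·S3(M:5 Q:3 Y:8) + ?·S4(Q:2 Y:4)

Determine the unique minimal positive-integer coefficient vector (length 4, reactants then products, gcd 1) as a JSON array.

Coefficients: [2, 4, 2, 1]

M: 2·5+4·0 = 10 | 2·5+1·0 = 10
Q: 2·0+4·2 = 8 | 2·3+1·2 = 8
Y: 2·0+4·5 = 20 | 2·8+1·4 = 20
gcd(2,4,2,1) = 1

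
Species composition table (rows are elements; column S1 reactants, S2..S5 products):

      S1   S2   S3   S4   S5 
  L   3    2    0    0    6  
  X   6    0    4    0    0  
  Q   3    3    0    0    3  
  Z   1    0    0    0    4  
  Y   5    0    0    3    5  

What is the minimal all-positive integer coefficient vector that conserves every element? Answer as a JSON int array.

Coefficients: [4, 3, 6, 5, 1]

L: 4·3 = 12 | 3·2+6·0+5·0+1·6 = 12
X: 4·6 = 24 | 3·0+6·4+5·0+1·0 = 24
Q: 4·3 = 12 | 3·3+6·0+5·0+1·3 = 12
Z: 4·1 = 4 | 3·0+6·0+5·0+1·4 = 4
Y: 4·5 = 20 | 3·0+6·0+5·3+1·5 = 20
gcd(4,3,6,5,1) = 1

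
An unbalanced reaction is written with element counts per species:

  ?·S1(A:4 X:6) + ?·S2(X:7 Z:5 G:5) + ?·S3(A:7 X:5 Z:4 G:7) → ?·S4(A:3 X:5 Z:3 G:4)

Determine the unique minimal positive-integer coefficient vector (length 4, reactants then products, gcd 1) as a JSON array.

Coefficients: [1, 2, 2, 6]

A: 1·4+2·0+2·7 = 18 | 6·3 = 18
X: 1·6+2·7+2·5 = 30 | 6·5 = 30
Z: 1·0+2·5+2·4 = 18 | 6·3 = 18
G: 1·0+2·5+2·7 = 24 | 6·4 = 24
gcd(1,2,2,6) = 1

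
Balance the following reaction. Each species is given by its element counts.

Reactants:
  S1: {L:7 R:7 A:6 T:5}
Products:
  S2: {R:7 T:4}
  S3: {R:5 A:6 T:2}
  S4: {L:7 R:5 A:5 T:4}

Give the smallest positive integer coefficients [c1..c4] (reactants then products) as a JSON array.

L: 6·7 = 42 | 1·0+1·0+6·7 = 42
R: 6·7 = 42 | 1·7+1·5+6·5 = 42
A: 6·6 = 36 | 1·0+1·6+6·5 = 36
T: 6·5 = 30 | 1·4+1·2+6·4 = 30
gcd(6,1,1,6) = 1

Coefficients: [6, 1, 1, 6]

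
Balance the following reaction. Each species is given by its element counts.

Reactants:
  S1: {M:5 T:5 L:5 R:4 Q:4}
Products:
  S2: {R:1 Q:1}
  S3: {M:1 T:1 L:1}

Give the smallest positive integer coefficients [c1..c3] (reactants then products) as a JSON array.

Coefficients: [1, 4, 5]

M: 1·5 = 5 | 4·0+5·1 = 5
T: 1·5 = 5 | 4·0+5·1 = 5
L: 1·5 = 5 | 4·0+5·1 = 5
R: 1·4 = 4 | 4·1+5·0 = 4
Q: 1·4 = 4 | 4·1+5·0 = 4
gcd(1,4,5) = 1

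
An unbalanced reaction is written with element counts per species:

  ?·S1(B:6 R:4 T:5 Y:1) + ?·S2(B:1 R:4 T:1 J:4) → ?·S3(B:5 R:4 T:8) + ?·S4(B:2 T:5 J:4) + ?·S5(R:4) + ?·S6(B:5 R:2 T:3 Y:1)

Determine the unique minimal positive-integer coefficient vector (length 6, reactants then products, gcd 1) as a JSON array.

B: 6·6+1·1 = 37 | 1·5+1·2+3·0+6·5 = 37
R: 6·4+1·4 = 28 | 1·4+1·0+3·4+6·2 = 28
T: 6·5+1·1 = 31 | 1·8+1·5+3·0+6·3 = 31
J: 6·0+1·4 = 4 | 1·0+1·4+3·0+6·0 = 4
Y: 6·1+1·0 = 6 | 1·0+1·0+3·0+6·1 = 6
gcd(6,1,1,1,3,6) = 1

Coefficients: [6, 1, 1, 1, 3, 6]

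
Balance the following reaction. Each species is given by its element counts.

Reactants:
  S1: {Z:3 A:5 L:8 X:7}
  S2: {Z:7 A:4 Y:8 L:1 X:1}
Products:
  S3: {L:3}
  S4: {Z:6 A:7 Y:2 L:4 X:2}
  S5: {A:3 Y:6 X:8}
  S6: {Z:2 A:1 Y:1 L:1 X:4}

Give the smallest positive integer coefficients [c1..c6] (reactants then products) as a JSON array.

Z: 4·3+2·7 = 26 | 6·0+3·6+1·0+4·2 = 26
A: 4·5+2·4 = 28 | 6·0+3·7+1·3+4·1 = 28
Y: 4·0+2·8 = 16 | 6·0+3·2+1·6+4·1 = 16
L: 4·8+2·1 = 34 | 6·3+3·4+1·0+4·1 = 34
X: 4·7+2·1 = 30 | 6·0+3·2+1·8+4·4 = 30
gcd(4,2,6,3,1,4) = 1

Coefficients: [4, 2, 6, 3, 1, 4]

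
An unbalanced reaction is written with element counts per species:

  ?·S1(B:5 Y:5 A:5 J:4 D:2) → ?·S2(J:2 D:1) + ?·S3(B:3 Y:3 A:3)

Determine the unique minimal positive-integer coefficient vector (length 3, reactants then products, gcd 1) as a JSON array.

Coefficients: [3, 6, 5]

B: 3·5 = 15 | 6·0+5·3 = 15
Y: 3·5 = 15 | 6·0+5·3 = 15
A: 3·5 = 15 | 6·0+5·3 = 15
J: 3·4 = 12 | 6·2+5·0 = 12
D: 3·2 = 6 | 6·1+5·0 = 6
gcd(3,6,5) = 1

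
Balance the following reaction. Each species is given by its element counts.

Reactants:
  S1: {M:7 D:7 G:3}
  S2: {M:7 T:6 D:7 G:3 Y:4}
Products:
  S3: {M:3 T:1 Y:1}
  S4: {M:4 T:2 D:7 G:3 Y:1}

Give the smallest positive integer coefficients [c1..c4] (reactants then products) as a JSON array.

M: 1·7+1·7 = 14 | 2·3+2·4 = 14
T: 1·0+1·6 = 6 | 2·1+2·2 = 6
D: 1·7+1·7 = 14 | 2·0+2·7 = 14
G: 1·3+1·3 = 6 | 2·0+2·3 = 6
Y: 1·0+1·4 = 4 | 2·1+2·1 = 4
gcd(1,1,2,2) = 1

Coefficients: [1, 1, 2, 2]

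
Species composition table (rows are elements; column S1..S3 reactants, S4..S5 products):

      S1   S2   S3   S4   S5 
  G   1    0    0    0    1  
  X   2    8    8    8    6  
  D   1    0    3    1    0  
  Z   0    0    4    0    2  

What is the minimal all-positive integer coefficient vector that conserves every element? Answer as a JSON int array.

G: 2·1+5·0+1·0 = 2 | 5·0+2·1 = 2
X: 2·2+5·8+1·8 = 52 | 5·8+2·6 = 52
D: 2·1+5·0+1·3 = 5 | 5·1+2·0 = 5
Z: 2·0+5·0+1·4 = 4 | 5·0+2·2 = 4
gcd(2,5,1,5,2) = 1

Coefficients: [2, 5, 1, 5, 2]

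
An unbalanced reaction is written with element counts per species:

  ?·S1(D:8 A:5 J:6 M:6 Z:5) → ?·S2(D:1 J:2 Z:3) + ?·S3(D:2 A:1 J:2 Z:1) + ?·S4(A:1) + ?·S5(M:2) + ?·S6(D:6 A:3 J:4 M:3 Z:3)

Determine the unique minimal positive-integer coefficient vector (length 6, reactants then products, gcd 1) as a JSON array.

D: 5·8 = 40 | 2·1+1·2+6·0+6·0+6·6 = 40
A: 5·5 = 25 | 2·0+1·1+6·1+6·0+6·3 = 25
J: 5·6 = 30 | 2·2+1·2+6·0+6·0+6·4 = 30
M: 5·6 = 30 | 2·0+1·0+6·0+6·2+6·3 = 30
Z: 5·5 = 25 | 2·3+1·1+6·0+6·0+6·3 = 25
gcd(5,2,1,6,6,6) = 1

Coefficients: [5, 2, 1, 6, 6, 6]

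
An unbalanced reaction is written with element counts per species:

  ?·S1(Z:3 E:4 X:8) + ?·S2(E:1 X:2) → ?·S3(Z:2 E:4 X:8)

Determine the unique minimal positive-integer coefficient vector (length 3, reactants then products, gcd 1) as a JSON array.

Z: 2·3+4·0 = 6 | 3·2 = 6
E: 2·4+4·1 = 12 | 3·4 = 12
X: 2·8+4·2 = 24 | 3·8 = 24
gcd(2,4,3) = 1

Coefficients: [2, 4, 3]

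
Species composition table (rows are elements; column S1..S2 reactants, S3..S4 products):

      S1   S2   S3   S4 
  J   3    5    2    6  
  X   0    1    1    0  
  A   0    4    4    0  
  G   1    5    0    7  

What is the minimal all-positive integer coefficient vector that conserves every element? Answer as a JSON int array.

Coefficients: [3, 5, 5, 4]

J: 3·3+5·5 = 34 | 5·2+4·6 = 34
X: 3·0+5·1 = 5 | 5·1+4·0 = 5
A: 3·0+5·4 = 20 | 5·4+4·0 = 20
G: 3·1+5·5 = 28 | 5·0+4·7 = 28
gcd(3,5,5,4) = 1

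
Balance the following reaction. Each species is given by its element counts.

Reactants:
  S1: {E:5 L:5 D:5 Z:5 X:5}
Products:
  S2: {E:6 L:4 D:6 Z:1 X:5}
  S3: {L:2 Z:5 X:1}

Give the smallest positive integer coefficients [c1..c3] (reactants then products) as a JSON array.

E: 6·5 = 30 | 5·6+5·0 = 30
L: 6·5 = 30 | 5·4+5·2 = 30
D: 6·5 = 30 | 5·6+5·0 = 30
Z: 6·5 = 30 | 5·1+5·5 = 30
X: 6·5 = 30 | 5·5+5·1 = 30
gcd(6,5,5) = 1

Coefficients: [6, 5, 5]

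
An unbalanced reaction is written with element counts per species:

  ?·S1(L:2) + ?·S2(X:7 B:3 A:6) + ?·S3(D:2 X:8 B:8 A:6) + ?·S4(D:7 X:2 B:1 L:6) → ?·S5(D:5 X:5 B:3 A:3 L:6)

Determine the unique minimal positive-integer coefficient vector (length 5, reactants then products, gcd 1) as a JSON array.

Coefficients: [6, 2, 1, 4, 6]

D: 6·0+2·0+1·2+4·7 = 30 | 6·5 = 30
X: 6·0+2·7+1·8+4·2 = 30 | 6·5 = 30
B: 6·0+2·3+1·8+4·1 = 18 | 6·3 = 18
A: 6·0+2·6+1·6+4·0 = 18 | 6·3 = 18
L: 6·2+2·0+1·0+4·6 = 36 | 6·6 = 36
gcd(6,2,1,4,6) = 1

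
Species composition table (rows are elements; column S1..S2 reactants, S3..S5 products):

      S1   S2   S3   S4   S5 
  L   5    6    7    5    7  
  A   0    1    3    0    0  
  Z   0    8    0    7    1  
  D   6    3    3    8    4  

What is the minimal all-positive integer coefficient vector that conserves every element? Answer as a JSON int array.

L: 5·5+3·6 = 43 | 1·7+3·5+3·7 = 43
A: 5·0+3·1 = 3 | 1·3+3·0+3·0 = 3
Z: 5·0+3·8 = 24 | 1·0+3·7+3·1 = 24
D: 5·6+3·3 = 39 | 1·3+3·8+3·4 = 39
gcd(5,3,1,3,3) = 1

Coefficients: [5, 3, 1, 3, 3]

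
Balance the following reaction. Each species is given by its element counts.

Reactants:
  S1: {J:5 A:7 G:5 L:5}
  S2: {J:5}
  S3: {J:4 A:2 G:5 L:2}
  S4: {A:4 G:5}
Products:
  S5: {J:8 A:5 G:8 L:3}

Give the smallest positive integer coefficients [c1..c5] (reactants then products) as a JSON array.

Coefficients: [1, 3, 5, 2, 5]

J: 1·5+3·5+5·4+2·0 = 40 | 5·8 = 40
A: 1·7+3·0+5·2+2·4 = 25 | 5·5 = 25
G: 1·5+3·0+5·5+2·5 = 40 | 5·8 = 40
L: 1·5+3·0+5·2+2·0 = 15 | 5·3 = 15
gcd(1,3,5,2,5) = 1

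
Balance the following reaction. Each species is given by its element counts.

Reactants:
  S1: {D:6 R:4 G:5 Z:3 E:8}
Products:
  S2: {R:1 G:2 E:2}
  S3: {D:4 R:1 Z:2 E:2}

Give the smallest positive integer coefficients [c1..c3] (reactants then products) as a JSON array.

D: 2·6 = 12 | 5·0+3·4 = 12
R: 2·4 = 8 | 5·1+3·1 = 8
G: 2·5 = 10 | 5·2+3·0 = 10
Z: 2·3 = 6 | 5·0+3·2 = 6
E: 2·8 = 16 | 5·2+3·2 = 16
gcd(2,5,3) = 1

Coefficients: [2, 5, 3]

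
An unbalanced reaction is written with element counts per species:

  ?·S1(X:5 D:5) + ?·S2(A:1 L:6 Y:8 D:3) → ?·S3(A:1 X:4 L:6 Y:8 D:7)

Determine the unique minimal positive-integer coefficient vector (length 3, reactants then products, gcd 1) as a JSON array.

Coefficients: [4, 5, 5]

A: 4·0+5·1 = 5 | 5·1 = 5
X: 4·5+5·0 = 20 | 5·4 = 20
L: 4·0+5·6 = 30 | 5·6 = 30
Y: 4·0+5·8 = 40 | 5·8 = 40
D: 4·5+5·3 = 35 | 5·7 = 35
gcd(4,5,5) = 1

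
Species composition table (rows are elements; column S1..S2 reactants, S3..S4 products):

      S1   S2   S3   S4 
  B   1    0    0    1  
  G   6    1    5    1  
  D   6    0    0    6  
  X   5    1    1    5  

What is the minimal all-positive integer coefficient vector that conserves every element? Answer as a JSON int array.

Coefficients: [4, 5, 5, 4]

B: 4·1+5·0 = 4 | 5·0+4·1 = 4
G: 4·6+5·1 = 29 | 5·5+4·1 = 29
D: 4·6+5·0 = 24 | 5·0+4·6 = 24
X: 4·5+5·1 = 25 | 5·1+4·5 = 25
gcd(4,5,5,4) = 1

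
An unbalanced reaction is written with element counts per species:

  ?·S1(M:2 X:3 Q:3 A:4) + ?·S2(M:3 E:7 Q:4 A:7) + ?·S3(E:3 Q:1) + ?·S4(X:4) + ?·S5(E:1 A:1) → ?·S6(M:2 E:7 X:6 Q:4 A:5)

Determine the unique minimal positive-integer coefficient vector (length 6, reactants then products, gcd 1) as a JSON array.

M: 2·2+2·3+6·0+6·0+3·0 = 10 | 5·2 = 10
E: 2·0+2·7+6·3+6·0+3·1 = 35 | 5·7 = 35
X: 2·3+2·0+6·0+6·4+3·0 = 30 | 5·6 = 30
Q: 2·3+2·4+6·1+6·0+3·0 = 20 | 5·4 = 20
A: 2·4+2·7+6·0+6·0+3·1 = 25 | 5·5 = 25
gcd(2,2,6,6,3,5) = 1

Coefficients: [2, 2, 6, 6, 3, 5]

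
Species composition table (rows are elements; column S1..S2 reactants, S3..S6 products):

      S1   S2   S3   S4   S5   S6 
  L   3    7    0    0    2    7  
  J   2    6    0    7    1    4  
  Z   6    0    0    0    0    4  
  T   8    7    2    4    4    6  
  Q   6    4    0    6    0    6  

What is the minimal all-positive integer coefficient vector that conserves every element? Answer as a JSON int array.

Coefficients: [4, 6, 3, 2, 6, 6]

L: 4·3+6·7 = 54 | 3·0+2·0+6·2+6·7 = 54
J: 4·2+6·6 = 44 | 3·0+2·7+6·1+6·4 = 44
Z: 4·6+6·0 = 24 | 3·0+2·0+6·0+6·4 = 24
T: 4·8+6·7 = 74 | 3·2+2·4+6·4+6·6 = 74
Q: 4·6+6·4 = 48 | 3·0+2·6+6·0+6·6 = 48
gcd(4,6,3,2,6,6) = 1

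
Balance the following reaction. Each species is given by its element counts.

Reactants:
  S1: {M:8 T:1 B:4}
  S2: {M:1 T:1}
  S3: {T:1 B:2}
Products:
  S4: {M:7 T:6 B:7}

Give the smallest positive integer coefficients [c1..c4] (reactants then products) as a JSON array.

M: 1·8+6·1+5·0 = 14 | 2·7 = 14
T: 1·1+6·1+5·1 = 12 | 2·6 = 12
B: 1·4+6·0+5·2 = 14 | 2·7 = 14
gcd(1,6,5,2) = 1

Coefficients: [1, 6, 5, 2]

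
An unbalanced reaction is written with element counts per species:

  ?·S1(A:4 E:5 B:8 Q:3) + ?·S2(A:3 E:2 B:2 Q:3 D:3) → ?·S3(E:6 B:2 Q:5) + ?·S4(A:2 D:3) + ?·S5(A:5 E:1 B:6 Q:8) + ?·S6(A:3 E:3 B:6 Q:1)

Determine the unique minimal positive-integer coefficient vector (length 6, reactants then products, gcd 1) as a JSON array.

Coefficients: [5, 3, 2, 3, 1, 6]

A: 5·4+3·3 = 29 | 2·0+3·2+1·5+6·3 = 29
E: 5·5+3·2 = 31 | 2·6+3·0+1·1+6·3 = 31
B: 5·8+3·2 = 46 | 2·2+3·0+1·6+6·6 = 46
Q: 5·3+3·3 = 24 | 2·5+3·0+1·8+6·1 = 24
D: 5·0+3·3 = 9 | 2·0+3·3+1·0+6·0 = 9
gcd(5,3,2,3,1,6) = 1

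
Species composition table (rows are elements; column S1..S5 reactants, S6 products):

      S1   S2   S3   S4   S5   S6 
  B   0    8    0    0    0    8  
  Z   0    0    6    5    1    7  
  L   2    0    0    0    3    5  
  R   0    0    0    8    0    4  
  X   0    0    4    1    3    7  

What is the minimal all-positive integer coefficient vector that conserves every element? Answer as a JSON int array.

Coefficients: [1, 4, 2, 2, 6, 4]

B: 1·0+4·8+2·0+2·0+6·0 = 32 | 4·8 = 32
Z: 1·0+4·0+2·6+2·5+6·1 = 28 | 4·7 = 28
L: 1·2+4·0+2·0+2·0+6·3 = 20 | 4·5 = 20
R: 1·0+4·0+2·0+2·8+6·0 = 16 | 4·4 = 16
X: 1·0+4·0+2·4+2·1+6·3 = 28 | 4·7 = 28
gcd(1,4,2,2,6,4) = 1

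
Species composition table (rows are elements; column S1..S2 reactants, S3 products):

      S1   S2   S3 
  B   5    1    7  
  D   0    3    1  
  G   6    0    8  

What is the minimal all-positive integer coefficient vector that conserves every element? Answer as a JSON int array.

Coefficients: [4, 1, 3]

B: 4·5+1·1 = 21 | 3·7 = 21
D: 4·0+1·3 = 3 | 3·1 = 3
G: 4·6+1·0 = 24 | 3·8 = 24
gcd(4,1,3) = 1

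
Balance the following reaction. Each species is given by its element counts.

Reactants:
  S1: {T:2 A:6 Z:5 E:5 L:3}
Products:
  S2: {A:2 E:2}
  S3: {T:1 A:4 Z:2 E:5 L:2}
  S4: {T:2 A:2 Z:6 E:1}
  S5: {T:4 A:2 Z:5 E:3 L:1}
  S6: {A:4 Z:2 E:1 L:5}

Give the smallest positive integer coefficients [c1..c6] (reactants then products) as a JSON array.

T: 5·2 = 10 | 4·0+2·1+2·2+1·4+2·0 = 10
A: 5·6 = 30 | 4·2+2·4+2·2+1·2+2·4 = 30
Z: 5·5 = 25 | 4·0+2·2+2·6+1·5+2·2 = 25
E: 5·5 = 25 | 4·2+2·5+2·1+1·3+2·1 = 25
L: 5·3 = 15 | 4·0+2·2+2·0+1·1+2·5 = 15
gcd(5,4,2,2,1,2) = 1

Coefficients: [5, 4, 2, 2, 1, 2]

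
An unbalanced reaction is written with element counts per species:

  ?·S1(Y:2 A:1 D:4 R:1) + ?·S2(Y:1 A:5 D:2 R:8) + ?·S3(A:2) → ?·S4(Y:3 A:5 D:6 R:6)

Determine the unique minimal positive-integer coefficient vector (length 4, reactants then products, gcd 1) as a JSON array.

Y: 6·2+3·1+2·0 = 15 | 5·3 = 15
A: 6·1+3·5+2·2 = 25 | 5·5 = 25
D: 6·4+3·2+2·0 = 30 | 5·6 = 30
R: 6·1+3·8+2·0 = 30 | 5·6 = 30
gcd(6,3,2,5) = 1

Coefficients: [6, 3, 2, 5]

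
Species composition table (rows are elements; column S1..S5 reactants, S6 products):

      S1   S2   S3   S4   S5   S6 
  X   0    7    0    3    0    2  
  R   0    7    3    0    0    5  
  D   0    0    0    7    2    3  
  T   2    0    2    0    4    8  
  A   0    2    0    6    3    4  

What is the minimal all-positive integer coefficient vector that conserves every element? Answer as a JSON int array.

Coefficients: [6, 1, 6, 1, 4, 5]

X: 6·0+1·7+6·0+1·3+4·0 = 10 | 5·2 = 10
R: 6·0+1·7+6·3+1·0+4·0 = 25 | 5·5 = 25
D: 6·0+1·0+6·0+1·7+4·2 = 15 | 5·3 = 15
T: 6·2+1·0+6·2+1·0+4·4 = 40 | 5·8 = 40
A: 6·0+1·2+6·0+1·6+4·3 = 20 | 5·4 = 20
gcd(6,1,6,1,4,5) = 1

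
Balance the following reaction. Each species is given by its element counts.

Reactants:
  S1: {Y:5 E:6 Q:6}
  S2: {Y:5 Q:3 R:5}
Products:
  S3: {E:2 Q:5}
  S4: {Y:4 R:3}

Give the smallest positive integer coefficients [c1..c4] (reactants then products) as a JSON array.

Coefficients: [1, 3, 3, 5]

Y: 1·5+3·5 = 20 | 3·0+5·4 = 20
E: 1·6+3·0 = 6 | 3·2+5·0 = 6
Q: 1·6+3·3 = 15 | 3·5+5·0 = 15
R: 1·0+3·5 = 15 | 3·0+5·3 = 15
gcd(1,3,3,5) = 1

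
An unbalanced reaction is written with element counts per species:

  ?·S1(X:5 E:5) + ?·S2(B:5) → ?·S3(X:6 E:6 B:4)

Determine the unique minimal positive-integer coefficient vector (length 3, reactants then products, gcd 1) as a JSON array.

X: 6·5+4·0 = 30 | 5·6 = 30
E: 6·5+4·0 = 30 | 5·6 = 30
B: 6·0+4·5 = 20 | 5·4 = 20
gcd(6,4,5) = 1

Coefficients: [6, 4, 5]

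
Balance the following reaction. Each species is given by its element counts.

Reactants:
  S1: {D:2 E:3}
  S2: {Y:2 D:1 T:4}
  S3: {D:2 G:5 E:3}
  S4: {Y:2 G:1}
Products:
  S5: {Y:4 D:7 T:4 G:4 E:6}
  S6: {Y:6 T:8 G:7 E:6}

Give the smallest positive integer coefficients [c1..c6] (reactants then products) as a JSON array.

Coefficients: [5, 5, 3, 4, 3, 1]

Y: 5·0+5·2+3·0+4·2 = 18 | 3·4+1·6 = 18
D: 5·2+5·1+3·2+4·0 = 21 | 3·7+1·0 = 21
T: 5·0+5·4+3·0+4·0 = 20 | 3·4+1·8 = 20
G: 5·0+5·0+3·5+4·1 = 19 | 3·4+1·7 = 19
E: 5·3+5·0+3·3+4·0 = 24 | 3·6+1·6 = 24
gcd(5,5,3,4,3,1) = 1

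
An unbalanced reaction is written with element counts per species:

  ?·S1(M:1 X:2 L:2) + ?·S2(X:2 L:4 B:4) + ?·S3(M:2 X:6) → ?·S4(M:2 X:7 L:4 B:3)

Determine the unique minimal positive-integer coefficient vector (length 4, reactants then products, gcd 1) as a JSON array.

Coefficients: [2, 3, 3, 4]

M: 2·1+3·0+3·2 = 8 | 4·2 = 8
X: 2·2+3·2+3·6 = 28 | 4·7 = 28
L: 2·2+3·4+3·0 = 16 | 4·4 = 16
B: 2·0+3·4+3·0 = 12 | 4·3 = 12
gcd(2,3,3,4) = 1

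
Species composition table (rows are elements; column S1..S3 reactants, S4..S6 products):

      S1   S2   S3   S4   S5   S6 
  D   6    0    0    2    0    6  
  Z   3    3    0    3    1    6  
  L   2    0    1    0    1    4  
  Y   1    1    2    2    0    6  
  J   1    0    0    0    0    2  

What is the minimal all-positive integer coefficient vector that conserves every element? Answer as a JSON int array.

Coefficients: [2, 4, 3, 3, 3, 1]

D: 2·6+4·0+3·0 = 12 | 3·2+3·0+1·6 = 12
Z: 2·3+4·3+3·0 = 18 | 3·3+3·1+1·6 = 18
L: 2·2+4·0+3·1 = 7 | 3·0+3·1+1·4 = 7
Y: 2·1+4·1+3·2 = 12 | 3·2+3·0+1·6 = 12
J: 2·1+4·0+3·0 = 2 | 3·0+3·0+1·2 = 2
gcd(2,4,3,3,3,1) = 1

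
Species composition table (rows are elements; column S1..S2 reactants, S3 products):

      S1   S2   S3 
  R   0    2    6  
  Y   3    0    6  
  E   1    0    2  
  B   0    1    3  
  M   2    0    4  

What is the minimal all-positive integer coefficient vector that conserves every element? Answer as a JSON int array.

R: 2·0+3·2 = 6 | 1·6 = 6
Y: 2·3+3·0 = 6 | 1·6 = 6
E: 2·1+3·0 = 2 | 1·2 = 2
B: 2·0+3·1 = 3 | 1·3 = 3
M: 2·2+3·0 = 4 | 1·4 = 4
gcd(2,3,1) = 1

Coefficients: [2, 3, 1]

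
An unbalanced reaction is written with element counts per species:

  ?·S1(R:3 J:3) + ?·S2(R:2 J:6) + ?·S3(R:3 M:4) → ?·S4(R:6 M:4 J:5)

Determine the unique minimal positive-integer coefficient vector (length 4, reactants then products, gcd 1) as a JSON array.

Coefficients: [4, 3, 6, 6]

R: 4·3+3·2+6·3 = 36 | 6·6 = 36
M: 4·0+3·0+6·4 = 24 | 6·4 = 24
J: 4·3+3·6+6·0 = 30 | 6·5 = 30
gcd(4,3,6,6) = 1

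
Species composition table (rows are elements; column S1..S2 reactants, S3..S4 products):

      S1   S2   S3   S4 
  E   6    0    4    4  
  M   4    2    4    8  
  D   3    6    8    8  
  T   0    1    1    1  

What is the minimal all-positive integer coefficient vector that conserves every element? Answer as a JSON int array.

E: 4·6+6·0 = 24 | 5·4+1·4 = 24
M: 4·4+6·2 = 28 | 5·4+1·8 = 28
D: 4·3+6·6 = 48 | 5·8+1·8 = 48
T: 4·0+6·1 = 6 | 5·1+1·1 = 6
gcd(4,6,5,1) = 1

Coefficients: [4, 6, 5, 1]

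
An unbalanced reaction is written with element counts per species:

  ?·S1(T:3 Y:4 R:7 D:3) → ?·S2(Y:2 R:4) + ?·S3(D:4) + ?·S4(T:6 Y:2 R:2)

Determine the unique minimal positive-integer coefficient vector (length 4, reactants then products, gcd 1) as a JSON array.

T: 4·3 = 12 | 6·0+3·0+2·6 = 12
Y: 4·4 = 16 | 6·2+3·0+2·2 = 16
R: 4·7 = 28 | 6·4+3·0+2·2 = 28
D: 4·3 = 12 | 6·0+3·4+2·0 = 12
gcd(4,6,3,2) = 1

Coefficients: [4, 6, 3, 2]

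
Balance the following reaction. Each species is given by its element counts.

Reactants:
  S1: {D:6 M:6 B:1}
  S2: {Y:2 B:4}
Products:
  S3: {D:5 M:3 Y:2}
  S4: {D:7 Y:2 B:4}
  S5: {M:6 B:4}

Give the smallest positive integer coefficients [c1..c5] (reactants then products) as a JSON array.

Coefficients: [4, 4, 2, 2, 3]

D: 4·6+4·0 = 24 | 2·5+2·7+3·0 = 24
M: 4·6+4·0 = 24 | 2·3+2·0+3·6 = 24
Y: 4·0+4·2 = 8 | 2·2+2·2+3·0 = 8
B: 4·1+4·4 = 20 | 2·0+2·4+3·4 = 20
gcd(4,4,2,2,3) = 1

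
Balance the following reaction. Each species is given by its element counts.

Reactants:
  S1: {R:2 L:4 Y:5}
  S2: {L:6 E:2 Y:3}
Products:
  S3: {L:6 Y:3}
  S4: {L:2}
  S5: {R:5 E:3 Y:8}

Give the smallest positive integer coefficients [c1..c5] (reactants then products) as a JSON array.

Coefficients: [5, 3, 6, 1, 2]

R: 5·2+3·0 = 10 | 6·0+1·0+2·5 = 10
L: 5·4+3·6 = 38 | 6·6+1·2+2·0 = 38
E: 5·0+3·2 = 6 | 6·0+1·0+2·3 = 6
Y: 5·5+3·3 = 34 | 6·3+1·0+2·8 = 34
gcd(5,3,6,1,2) = 1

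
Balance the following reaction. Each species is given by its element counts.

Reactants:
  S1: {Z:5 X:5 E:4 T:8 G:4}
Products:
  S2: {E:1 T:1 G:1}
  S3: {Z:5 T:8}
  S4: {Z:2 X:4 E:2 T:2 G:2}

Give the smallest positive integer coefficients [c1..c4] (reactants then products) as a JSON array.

Coefficients: [4, 6, 2, 5]

Z: 4·5 = 20 | 6·0+2·5+5·2 = 20
X: 4·5 = 20 | 6·0+2·0+5·4 = 20
E: 4·4 = 16 | 6·1+2·0+5·2 = 16
T: 4·8 = 32 | 6·1+2·8+5·2 = 32
G: 4·4 = 16 | 6·1+2·0+5·2 = 16
gcd(4,6,2,5) = 1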